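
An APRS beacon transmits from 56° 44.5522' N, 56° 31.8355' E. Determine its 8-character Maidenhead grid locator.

Add 180° to longitude and 90° to latitude: 236.53059, 146.74254.
Field: lon ⌊236.53059/20⌋ = 11 → L; lat ⌊146.74254/10⌋ = 14 → O.
Square: lon ⌊16.53059/2⌋ = 8; lat ⌊6.74254/1⌋ = 6.
Subsquare: lon ⌊0.53059/0.0833333⌋ = 6 → g; lat ⌊0.74254/0.0416667⌋ = 17 → r.
Extended square: lon ⌊0.03059/0.00833333⌋ = 3; lat ⌊0.03420/0.00416667⌋ = 8.

LO86gr38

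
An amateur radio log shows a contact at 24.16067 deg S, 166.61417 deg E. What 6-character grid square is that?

Add 180° to longitude and 90° to latitude: 346.6142, 65.8393.
Field: 346.6142/20 → 17 → R, 65.8393/10 → 6 → G; chars RG.
Square: 6.6142/2 → 3, 5.8393/1 → 5; chars 35.
Subsquare: 0.6142/0.0833333 → 7 → h, 0.8393/0.0416667 → 20 → u; chars hu.

RG35hu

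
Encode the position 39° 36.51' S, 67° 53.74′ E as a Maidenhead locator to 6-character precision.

Add 180° to longitude and 90° to latitude: 247.8957, 50.3915.
Field (20°×10°, letters A–R): 247.8957/20 → 12 → M, 50.3915/10 → 5 → F; chars MF.
Square (2°×1°, digits 0–9): 7.8957/2 → 3, 0.3915/1 → 0; chars 30.
Subsquare (5′×2.5′, letters a–x): 1.8957/0.0833333 → 22 → w, 0.3915/0.0416667 → 9 → j; chars wj.

MF30wj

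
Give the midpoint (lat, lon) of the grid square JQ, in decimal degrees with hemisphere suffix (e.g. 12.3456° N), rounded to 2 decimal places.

75.00° N, 10.00° E

Field J=9, Q=16: +9·20° lon, +16·10° lat → SW at lon 0°, lat 70°.
Cell spans 20° lon × 10° lat. Centre is SW corner plus half of each.
latitude 75.00° N, longitude 10.00° E.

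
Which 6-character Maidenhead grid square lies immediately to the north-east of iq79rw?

Longitude subsquare r = 17; +1 → 18 = s.
Latitude subsquare w = 22; +1 → 23 = x.

IQ79sx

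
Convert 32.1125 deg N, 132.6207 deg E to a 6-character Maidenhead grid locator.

PM62hc

Add 180° to longitude and 90° to latitude: 312.6207, 122.1125.
Field (20°×10°, letters A–R): lon ⌊312.6207/20⌋ = 15 → P; lat ⌊122.1125/10⌋ = 12 → M.
Square (2°×1°, digits 0–9): lon ⌊12.6207/2⌋ = 6; lat ⌊2.1125/1⌋ = 2.
Subsquare (5′×2.5′, letters a–x): lon ⌊0.6207/0.0833333⌋ = 7 → h; lat ⌊0.1125/0.0416667⌋ = 2 → c.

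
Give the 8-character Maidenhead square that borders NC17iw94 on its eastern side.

NC17jw04

Longitude extended square 9; +1 → 10, wraps to 0, carry into subsquare.
Longitude subsquare i = 8; +1 → 9 = j.
The latitude characters are unchanged.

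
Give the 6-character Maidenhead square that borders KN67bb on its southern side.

KN67ba

Latitude subsquare b = 1; −1 → 0 = a.
The longitude characters are unchanged.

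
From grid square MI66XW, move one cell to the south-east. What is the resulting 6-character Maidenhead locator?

MI76av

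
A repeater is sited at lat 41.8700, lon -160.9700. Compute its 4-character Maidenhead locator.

AN91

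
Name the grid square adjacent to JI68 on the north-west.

Longitude square 6; −1 → 5.
Latitude square 8; +1 → 9.

JI59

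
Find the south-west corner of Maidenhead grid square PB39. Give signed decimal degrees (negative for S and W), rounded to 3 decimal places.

Field P=15, B=1: +15·20° lon, +1·10° lat → SW at lon 120°, lat -80°.
Square 3, 9: +3·2° lon, +9·1° lat → SW at lon 126°, lat -71°.
latitude -71.000, longitude 126.000.

-71.000, 126.000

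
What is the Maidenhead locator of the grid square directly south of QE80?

Latitude square 0; −1 → -1, wraps to 9, carry into field.
Latitude field E = 4; −1 → 3 = D.
The longitude characters are unchanged.

QD89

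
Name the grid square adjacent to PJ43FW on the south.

Latitude subsquare w = 22; −1 → 21 = v.
The longitude characters are unchanged.

PJ43fv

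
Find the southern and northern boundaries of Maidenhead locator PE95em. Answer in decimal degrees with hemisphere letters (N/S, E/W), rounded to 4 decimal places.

Field P=15, E=4: +15·20° lon, +4·10° lat → SW at lon 120°, lat -50°.
Square 9, 5: +9·2° lon, +5·1° lat → SW at lon 138°, lat -45°.
Subsquare e=4, m=12: +4·0.0833333° lon, +12·0.0416667° lat → SW at lon 138.333°, lat -44.5°.
Cell spans 0.0833333° lon × 0.0416667° lat.
south 44.5000° S, north 44.4583° S.

44.5000° S, 44.4583° S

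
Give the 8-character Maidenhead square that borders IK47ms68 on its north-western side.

IK47ms59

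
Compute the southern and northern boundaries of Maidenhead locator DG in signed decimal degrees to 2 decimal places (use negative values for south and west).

Field D=3, G=6: +3·20° lon, +6·10° lat → SW at lon -120°, lat -30°.
Cell spans 20° lon × 10° lat.
south -30.00, north -20.00.

-30.00, -20.00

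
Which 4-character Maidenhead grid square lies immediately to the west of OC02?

NC92

Longitude square 0; −1 → -1, wraps to 9, carry into field.
Longitude field O = 14; −1 → 13 = N.
The latitude characters are unchanged.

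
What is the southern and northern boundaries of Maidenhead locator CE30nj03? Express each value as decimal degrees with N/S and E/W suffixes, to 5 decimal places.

Field C=2, E=4: +2·20° lon, +4·10° lat → SW at lon -140°, lat -50°.
Square 3, 0: +3·2° lon, +0·1° lat → SW at lon -134°, lat -50°.
Subsquare n=13, j=9: +13·0.0833333° lon, +9·0.0416667° lat → SW at lon -132.917°, lat -49.625°.
Extended square 0, 3: +0·0.00833333° lon, +3·0.00416667° lat → SW at lon -132.917°, lat -49.6125°.
Cell spans 0.00833333° lon × 0.00416667° lat.
south 49.61250° S, north 49.60833° S.

49.61250° S, 49.60833° S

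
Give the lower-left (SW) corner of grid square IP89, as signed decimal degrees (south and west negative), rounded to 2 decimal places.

Field I=8, P=15: +8·20° lon, +15·10° lat → SW at lon -20°, lat 60°.
Square 8, 9: +8·2° lon, +9·1° lat → SW at lon -4°, lat 69°.
latitude 69.00, longitude -4.00.

69.00, -4.00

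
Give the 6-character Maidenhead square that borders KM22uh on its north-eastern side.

Longitude subsquare u = 20; +1 → 21 = v.
Latitude subsquare h = 7; +1 → 8 = i.

KM22vi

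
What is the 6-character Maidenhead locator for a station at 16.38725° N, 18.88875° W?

Shift to the Maidenhead origin (180°W, 90°S): lon 161.1112, lat 106.3872.
Field (20°×10°, letters A–R): lon ⌊161.1112/20⌋ = 8 → I; lat ⌊106.3872/10⌋ = 10 → K.
Square (2°×1°, digits 0–9): lon ⌊1.1112/2⌋ = 0; lat ⌊6.3872/1⌋ = 6.
Subsquare (5′×2.5′, letters a–x): lon ⌊1.1112/0.0833333⌋ = 13 → n; lat ⌊0.3872/0.0416667⌋ = 9 → j.

IK06nj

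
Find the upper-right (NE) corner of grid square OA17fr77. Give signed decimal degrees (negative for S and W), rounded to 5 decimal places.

Field O=14, A=0: +14·20° lon, +0·10° lat → SW at lon 100°, lat -90°.
Square 1, 7: +1·2° lon, +7·1° lat → SW at lon 102°, lat -83°.
Subsquare f=5, r=17: +5·0.0833333° lon, +17·0.0416667° lat → SW at lon 102.417°, lat -82.2917°.
Extended square 7, 7: +7·0.00833333° lon, +7·0.00416667° lat → SW at lon 102.475°, lat -82.2625°.
Cell spans 0.00833333° lon × 0.00416667° lat. NE corner is SW corner plus one full cell.
latitude -82.25833, longitude 102.48333.

-82.25833, 102.48333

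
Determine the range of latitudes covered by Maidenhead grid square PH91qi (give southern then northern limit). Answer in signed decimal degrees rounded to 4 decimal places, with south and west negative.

Field P=15, H=7: +15·20° lon, +7·10° lat → SW at lon 120°, lat -20°.
Square 9, 1: +9·2° lon, +1·1° lat → SW at lon 138°, lat -19°.
Subsquare q=16, i=8: +16·0.0833333° lon, +8·0.0416667° lat → SW at lon 139.333°, lat -18.6667°.
Cell spans 0.0833333° lon × 0.0416667° lat.
south -18.6667, north -18.6250.

-18.6667, -18.6250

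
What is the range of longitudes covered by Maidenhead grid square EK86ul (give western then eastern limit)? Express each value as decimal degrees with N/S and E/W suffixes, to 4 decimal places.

Field E=4, K=10: +4·20° lon, +10·10° lat → SW at lon -100°, lat 10°.
Square 8, 6: +8·2° lon, +6·1° lat → SW at lon -84°, lat 16°.
Subsquare u=20, l=11: +20·0.0833333° lon, +11·0.0416667° lat → SW at lon -82.3333°, lat 16.4583°.
Cell spans 0.0833333° lon × 0.0416667° lat.
west 82.3333° W, east 82.2500° W.

82.3333° W, 82.2500° W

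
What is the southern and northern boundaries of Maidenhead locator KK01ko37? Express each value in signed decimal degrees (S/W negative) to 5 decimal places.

Field K=10, K=10: +10·20° lon, +10·10° lat → SW at lon 20°, lat 10°.
Square 0, 1: +0·2° lon, +1·1° lat → SW at lon 20°, lat 11°.
Subsquare k=10, o=14: +10·0.0833333° lon, +14·0.0416667° lat → SW at lon 20.8333°, lat 11.5833°.
Extended square 3, 7: +3·0.00833333° lon, +7·0.00416667° lat → SW at lon 20.8583°, lat 11.6125°.
Cell spans 0.00833333° lon × 0.00416667° lat.
south 11.61250, north 11.61667.

11.61250, 11.61667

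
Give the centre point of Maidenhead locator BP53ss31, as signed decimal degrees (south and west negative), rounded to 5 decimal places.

Field B=1, P=15: +1·20° lon, +15·10° lat → SW at lon -160°, lat 60°.
Square 5, 3: +5·2° lon, +3·1° lat → SW at lon -150°, lat 63°.
Subsquare s=18, s=18: +18·0.0833333° lon, +18·0.0416667° lat → SW at lon -148.5°, lat 63.75°.
Extended square 3, 1: +3·0.00833333° lon, +1·0.00416667° lat → SW at lon -148.475°, lat 63.7542°.
Cell spans 0.00833333° lon × 0.00416667° lat. Centre is SW corner plus half of each.
latitude 63.75625, longitude -148.47083.

63.75625, -148.47083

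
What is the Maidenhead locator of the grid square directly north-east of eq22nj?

Longitude subsquare n = 13; +1 → 14 = o.
Latitude subsquare j = 9; +1 → 10 = k.

EQ22ok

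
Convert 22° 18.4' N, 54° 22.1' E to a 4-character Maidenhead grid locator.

LL72

Offset from 180°W / 90°S: lon 234.37°, lat 112.31°.
Field: 234.37/20 → 11 → L, 112.31/10 → 11 → L; chars LL.
Square: 14.37/2 → 7, 2.31/1 → 2; chars 72.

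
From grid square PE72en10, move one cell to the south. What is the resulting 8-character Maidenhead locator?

PE72em19

Latitude extended square 0; −1 → -1, wraps to 9, carry into subsquare.
Latitude subsquare n = 13; −1 → 12 = m.
The longitude characters are unchanged.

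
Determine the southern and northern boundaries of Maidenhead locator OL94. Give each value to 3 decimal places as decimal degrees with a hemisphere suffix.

Field O=14, L=11: +14·20° lon, +11·10° lat → SW at lon 100°, lat 20°.
Square 9, 4: +9·2° lon, +4·1° lat → SW at lon 118°, lat 24°.
Cell spans 2° lon × 1° lat.
south 24.000° N, north 25.000° N.

24.000° N, 25.000° N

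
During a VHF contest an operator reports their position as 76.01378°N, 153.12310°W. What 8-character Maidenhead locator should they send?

BQ36ka53

Shift to the Maidenhead origin (180°W, 90°S): lon 26.87690, lat 166.01378.
Field: 26.87690/20 → 1 → B, 166.01378/10 → 16 → Q; chars BQ.
Square: 6.87690/2 → 3, 6.01378/1 → 6; chars 36.
Subsquare: 0.87690/0.0833333 → 10 → k, 0.01378/0.0416667 → 0 → a; chars ka.
Extended square: 0.04357/0.00833333 → 5, 0.01378/0.00416667 → 3; chars 53.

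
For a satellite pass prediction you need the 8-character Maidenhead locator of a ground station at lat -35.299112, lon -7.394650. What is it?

IF64hq28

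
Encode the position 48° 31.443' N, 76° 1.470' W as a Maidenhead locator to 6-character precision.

FN18xm

Offset from 180°W / 90°S: lon 103.9755°, lat 138.5240°.
Field: 103.9755/20 → 5 → F, 138.5240/10 → 13 → N; chars FN.
Square: 3.9755/2 → 1, 8.5240/1 → 8; chars 18.
Subsquare: 1.9755/0.0833333 → 23 → x, 0.5240/0.0416667 → 12 → m; chars xm.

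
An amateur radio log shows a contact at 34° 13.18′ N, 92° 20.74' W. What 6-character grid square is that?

Offset from 180°W / 90°S: lon 87.6543°, lat 124.2197°.
Field: 87.6543/20 → 4 → E, 124.2197/10 → 12 → M; chars EM.
Square: 7.6543/2 → 3, 4.2197/1 → 4; chars 34.
Subsquare: 1.6543/0.0833333 → 19 → t, 0.2197/0.0416667 → 5 → f; chars tf.

EM34tf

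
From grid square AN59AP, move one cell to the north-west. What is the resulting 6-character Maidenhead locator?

AN49xq

Longitude subsquare a = 0; −1 → -1, wraps to 23 = x, carry into square.
Longitude square 5; −1 → 4.
Latitude subsquare p = 15; +1 → 16 = q.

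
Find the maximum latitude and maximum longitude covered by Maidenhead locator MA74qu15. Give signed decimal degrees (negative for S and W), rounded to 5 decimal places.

-85.14167, 75.35000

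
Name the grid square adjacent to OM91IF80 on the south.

Latitude extended square 0; −1 → -1, wraps to 9, carry into subsquare.
Latitude subsquare f = 5; −1 → 4 = e.
The longitude characters are unchanged.

OM91ie89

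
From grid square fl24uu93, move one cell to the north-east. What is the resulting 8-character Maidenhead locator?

Longitude extended square 9; +1 → 10, wraps to 0, carry into subsquare.
Longitude subsquare u = 20; +1 → 21 = v.
Latitude extended square 3; +1 → 4.

FL24vu04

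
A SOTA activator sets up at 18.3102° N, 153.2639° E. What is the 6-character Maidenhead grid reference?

QK68ph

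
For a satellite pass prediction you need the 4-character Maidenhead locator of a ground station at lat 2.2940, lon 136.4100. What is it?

PJ82

Offset from 180°W / 90°S: lon 316.41°, lat 92.29°.
Field: lon ⌊316.41/20⌋ = 15 → P; lat ⌊92.29/10⌋ = 9 → J.
Square: lon ⌊16.41/2⌋ = 8; lat ⌊2.29/1⌋ = 2.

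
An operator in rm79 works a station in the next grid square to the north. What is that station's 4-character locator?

Latitude square 9; +1 → 10, wraps to 0, carry into field.
Latitude field M = 12; +1 → 13 = N.
The longitude characters are unchanged.

RN70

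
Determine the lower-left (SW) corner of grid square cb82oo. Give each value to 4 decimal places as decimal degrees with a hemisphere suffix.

Field C=2, B=1: +2·20° lon, +1·10° lat → SW at lon -140°, lat -80°.
Square 8, 2: +8·2° lon, +2·1° lat → SW at lon -124°, lat -78°.
Subsquare o=14, o=14: +14·0.0833333° lon, +14·0.0416667° lat → SW at lon -122.833°, lat -77.4167°.
latitude 77.4167° S, longitude 122.8333° W.

77.4167° S, 122.8333° W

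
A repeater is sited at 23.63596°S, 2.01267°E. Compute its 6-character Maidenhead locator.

JG16ai

Shift to the Maidenhead origin (180°W, 90°S): lon 182.0127, lat 66.3640.
Field: lon ⌊182.0127/20⌋ = 9 → J; lat ⌊66.3640/10⌋ = 6 → G.
Square: lon ⌊2.0127/2⌋ = 1; lat ⌊6.3640/1⌋ = 6.
Subsquare: lon ⌊0.0127/0.0833333⌋ = 0 → a; lat ⌊0.3640/0.0416667⌋ = 8 → i.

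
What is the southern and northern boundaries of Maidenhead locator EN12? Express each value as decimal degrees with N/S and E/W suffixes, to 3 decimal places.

Field E=4, N=13: +4·20° lon, +13·10° lat → SW at lon -100°, lat 40°.
Square 1, 2: +1·2° lon, +2·1° lat → SW at lon -98°, lat 42°.
Cell spans 2° lon × 1° lat.
south 42.000° N, north 43.000° N.

42.000° N, 43.000° N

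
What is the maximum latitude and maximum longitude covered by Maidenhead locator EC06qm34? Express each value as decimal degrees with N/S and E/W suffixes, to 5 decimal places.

Field E=4, C=2: +4·20° lon, +2·10° lat → SW at lon -100°, lat -70°.
Square 0, 6: +0·2° lon, +6·1° lat → SW at lon -100°, lat -64°.
Subsquare q=16, m=12: +16·0.0833333° lon, +12·0.0416667° lat → SW at lon -98.6667°, lat -63.5°.
Extended square 3, 4: +3·0.00833333° lon, +4·0.00416667° lat → SW at lon -98.6417°, lat -63.4833°.
Cell spans 0.00833333° lon × 0.00416667° lat. NE corner is SW corner plus one full cell.
latitude 63.47917° S, longitude 98.63333° W.

63.47917° S, 98.63333° W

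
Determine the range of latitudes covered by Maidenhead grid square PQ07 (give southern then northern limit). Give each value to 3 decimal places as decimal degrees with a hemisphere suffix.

Field P=15, Q=16: +15·20° lon, +16·10° lat → SW at lon 120°, lat 70°.
Square 0, 7: +0·2° lon, +7·1° lat → SW at lon 120°, lat 77°.
Cell spans 2° lon × 1° lat.
south 77.000° N, north 78.000° N.

77.000° N, 78.000° N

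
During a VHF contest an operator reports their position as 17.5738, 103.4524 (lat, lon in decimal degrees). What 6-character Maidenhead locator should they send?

Add 180° to longitude and 90° to latitude: 283.4524, 107.5738.
Field: 283.4524/20 → 14 → O, 107.5738/10 → 10 → K; chars OK.
Square: 3.4524/2 → 1, 7.5738/1 → 7; chars 17.
Subsquare: 1.4524/0.0833333 → 17 → r, 0.5738/0.0416667 → 13 → n; chars rn.

OK17rn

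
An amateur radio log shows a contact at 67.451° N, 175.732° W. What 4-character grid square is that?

Offset from 180°W / 90°S: lon 4.27°, lat 157.45°.
Field: 4.27/20 → 0 → A, 157.45/10 → 15 → P; chars AP.
Square: 4.27/2 → 2, 7.45/1 → 7; chars 27.

AP27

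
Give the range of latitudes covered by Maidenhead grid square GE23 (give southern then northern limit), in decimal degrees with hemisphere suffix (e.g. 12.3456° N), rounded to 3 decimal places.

47.000° S, 46.000° S

Field G=6, E=4: +6·20° lon, +4·10° lat → SW at lon -60°, lat -50°.
Square 2, 3: +2·2° lon, +3·1° lat → SW at lon -56°, lat -47°.
Cell spans 2° lon × 1° lat.
south 47.000° S, north 46.000° S.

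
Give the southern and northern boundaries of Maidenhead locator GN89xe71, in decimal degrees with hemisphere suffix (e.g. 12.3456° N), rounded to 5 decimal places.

49.17083° N, 49.17500° N

Field G=6, N=13: +6·20° lon, +13·10° lat → SW at lon -60°, lat 40°.
Square 8, 9: +8·2° lon, +9·1° lat → SW at lon -44°, lat 49°.
Subsquare x=23, e=4: +23·0.0833333° lon, +4·0.0416667° lat → SW at lon -42.0833°, lat 49.1667°.
Extended square 7, 1: +7·0.00833333° lon, +1·0.00416667° lat → SW at lon -42.025°, lat 49.1708°.
Cell spans 0.00833333° lon × 0.00416667° lat.
south 49.17083° N, north 49.17500° N.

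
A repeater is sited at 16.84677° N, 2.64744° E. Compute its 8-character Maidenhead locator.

Offset from 180°W / 90°S: lon 182.64744°, lat 106.84677°.
Field (20°×10°, letters A–R): lon ⌊182.64744/20⌋ = 9 → J; lat ⌊106.84677/10⌋ = 10 → K.
Square (2°×1°, digits 0–9): lon ⌊2.64744/2⌋ = 1; lat ⌊6.84677/1⌋ = 6.
Subsquare (5′×2.5′, letters a–x): lon ⌊0.64744/0.0833333⌋ = 7 → h; lat ⌊0.84677/0.0416667⌋ = 20 → u.
Extended square (30″×15″, digits 0–9): lon ⌊0.06411/0.00833333⌋ = 7; lat ⌊0.01344/0.00416667⌋ = 3.

JK16hu73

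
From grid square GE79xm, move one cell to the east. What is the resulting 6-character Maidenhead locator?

Longitude subsquare x = 23; +1 → 24, wraps to 0 = a, carry into square.
Longitude square 7; +1 → 8.
The latitude characters are unchanged.

GE89am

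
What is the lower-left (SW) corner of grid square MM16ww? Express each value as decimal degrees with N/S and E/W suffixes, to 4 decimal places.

36.9167° N, 63.8333° E

Field M=12, M=12: +12·20° lon, +12·10° lat → SW at lon 60°, lat 30°.
Square 1, 6: +1·2° lon, +6·1° lat → SW at lon 62°, lat 36°.
Subsquare w=22, w=22: +22·0.0833333° lon, +22·0.0416667° lat → SW at lon 63.8333°, lat 36.9167°.
latitude 36.9167° N, longitude 63.8333° E.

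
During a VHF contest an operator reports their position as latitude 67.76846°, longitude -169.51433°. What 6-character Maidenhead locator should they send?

Add 180° to longitude and 90° to latitude: 10.4857, 157.7685.
Field: 10.4857/20 → 0 → A, 157.7685/10 → 15 → P; chars AP.
Square: 10.4857/2 → 5, 7.7685/1 → 7; chars 57.
Subsquare: 0.4857/0.0833333 → 5 → f, 0.7685/0.0416667 → 18 → s; chars fs.

AP57fs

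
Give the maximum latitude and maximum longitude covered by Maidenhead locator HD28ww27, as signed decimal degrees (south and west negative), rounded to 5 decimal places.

Field H=7, D=3: +7·20° lon, +3·10° lat → SW at lon -40°, lat -60°.
Square 2, 8: +2·2° lon, +8·1° lat → SW at lon -36°, lat -52°.
Subsquare w=22, w=22: +22·0.0833333° lon, +22·0.0416667° lat → SW at lon -34.1667°, lat -51.0833°.
Extended square 2, 7: +2·0.00833333° lon, +7·0.00416667° lat → SW at lon -34.15°, lat -51.0542°.
Cell spans 0.00833333° lon × 0.00416667° lat. NE corner is SW corner plus one full cell.
latitude -51.05000, longitude -34.14167.

-51.05000, -34.14167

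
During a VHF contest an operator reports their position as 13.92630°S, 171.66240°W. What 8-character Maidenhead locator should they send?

AH46eb07

Add 180° to longitude and 90° to latitude: 8.33760, 76.07370.
Field: lon ⌊8.33760/20⌋ = 0 → A; lat ⌊76.07370/10⌋ = 7 → H.
Square: lon ⌊8.33760/2⌋ = 4; lat ⌊6.07370/1⌋ = 6.
Subsquare: lon ⌊0.33760/0.0833333⌋ = 4 → e; lat ⌊0.07370/0.0416667⌋ = 1 → b.
Extended square: lon ⌊0.00427/0.00833333⌋ = 0; lat ⌊0.03203/0.00416667⌋ = 7.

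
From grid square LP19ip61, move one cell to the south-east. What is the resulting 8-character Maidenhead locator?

LP19ip70

Longitude extended square 6; +1 → 7.
Latitude extended square 1; −1 → 0.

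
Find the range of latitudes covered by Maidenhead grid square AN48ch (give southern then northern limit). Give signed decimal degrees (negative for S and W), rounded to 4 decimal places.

Field A=0, N=13: +0·20° lon, +13·10° lat → SW at lon -180°, lat 40°.
Square 4, 8: +4·2° lon, +8·1° lat → SW at lon -172°, lat 48°.
Subsquare c=2, h=7: +2·0.0833333° lon, +7·0.0416667° lat → SW at lon -171.833°, lat 48.2917°.
Cell spans 0.0833333° lon × 0.0416667° lat.
south 48.2917, north 48.3333.

48.2917, 48.3333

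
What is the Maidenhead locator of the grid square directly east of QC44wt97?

QC44xt07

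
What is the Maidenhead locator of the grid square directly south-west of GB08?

FB97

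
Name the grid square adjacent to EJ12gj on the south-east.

Longitude subsquare g = 6; +1 → 7 = h.
Latitude subsquare j = 9; −1 → 8 = i.

EJ12hi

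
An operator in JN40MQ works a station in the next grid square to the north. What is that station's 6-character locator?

JN40mr

Latitude subsquare q = 16; +1 → 17 = r.
The longitude characters are unchanged.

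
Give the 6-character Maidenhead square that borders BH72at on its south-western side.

BH62xs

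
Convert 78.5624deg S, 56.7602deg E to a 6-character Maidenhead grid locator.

LB81jk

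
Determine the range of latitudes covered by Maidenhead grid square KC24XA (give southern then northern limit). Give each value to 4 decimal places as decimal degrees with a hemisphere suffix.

66.0000° S, 65.9583° S

Field K=10, C=2: +10·20° lon, +2·10° lat → SW at lon 20°, lat -70°.
Square 2, 4: +2·2° lon, +4·1° lat → SW at lon 24°, lat -66°.
Subsquare x=23, a=0: +23·0.0833333° lon, +0·0.0416667° lat → SW at lon 25.9167°, lat -66°.
Cell spans 0.0833333° lon × 0.0416667° lat.
south 66.0000° S, north 65.9583° S.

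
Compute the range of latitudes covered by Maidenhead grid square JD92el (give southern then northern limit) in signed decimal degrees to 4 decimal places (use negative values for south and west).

Field J=9, D=3: +9·20° lon, +3·10° lat → SW at lon 0°, lat -60°.
Square 9, 2: +9·2° lon, +2·1° lat → SW at lon 18°, lat -58°.
Subsquare e=4, l=11: +4·0.0833333° lon, +11·0.0416667° lat → SW at lon 18.3333°, lat -57.5417°.
Cell spans 0.0833333° lon × 0.0416667° lat.
south -57.5417, north -57.5000.

-57.5417, -57.5000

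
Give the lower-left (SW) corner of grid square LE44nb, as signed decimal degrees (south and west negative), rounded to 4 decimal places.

Field L=11, E=4: +11·20° lon, +4·10° lat → SW at lon 40°, lat -50°.
Square 4, 4: +4·2° lon, +4·1° lat → SW at lon 48°, lat -46°.
Subsquare n=13, b=1: +13·0.0833333° lon, +1·0.0416667° lat → SW at lon 49.0833°, lat -45.9583°.
latitude -45.9583, longitude 49.0833.

-45.9583, 49.0833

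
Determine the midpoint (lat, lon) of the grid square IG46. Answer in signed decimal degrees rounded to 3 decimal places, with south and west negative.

Field I=8, G=6: +8·20° lon, +6·10° lat → SW at lon -20°, lat -30°.
Square 4, 6: +4·2° lon, +6·1° lat → SW at lon -12°, lat -24°.
Cell spans 2° lon × 1° lat. Centre is SW corner plus half of each.
latitude -23.500, longitude -11.000.

-23.500, -11.000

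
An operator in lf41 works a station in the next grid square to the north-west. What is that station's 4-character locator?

Longitude square 4; −1 → 3.
Latitude square 1; +1 → 2.

LF32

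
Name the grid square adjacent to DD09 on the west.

CD99

Longitude square 0; −1 → -1, wraps to 9, carry into field.
Longitude field D = 3; −1 → 2 = C.
The latitude characters are unchanged.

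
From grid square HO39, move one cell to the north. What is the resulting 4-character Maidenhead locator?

HP30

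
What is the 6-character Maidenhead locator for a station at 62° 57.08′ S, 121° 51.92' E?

Shift to the Maidenhead origin (180°W, 90°S): lon 301.8653, lat 27.0487.
Field: 301.8653/20 → 15 → P, 27.0487/10 → 2 → C; chars PC.
Square: 1.8653/2 → 0, 7.0487/1 → 7; chars 07.
Subsquare: 1.8653/0.0833333 → 22 → w, 0.0487/0.0416667 → 1 → b; chars wb.

PC07wb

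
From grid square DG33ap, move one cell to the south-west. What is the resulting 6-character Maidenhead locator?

Longitude subsquare a = 0; −1 → -1, wraps to 23 = x, carry into square.
Longitude square 3; −1 → 2.
Latitude subsquare p = 15; −1 → 14 = o.

DG23xo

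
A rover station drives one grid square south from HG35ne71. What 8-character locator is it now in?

HG35ne70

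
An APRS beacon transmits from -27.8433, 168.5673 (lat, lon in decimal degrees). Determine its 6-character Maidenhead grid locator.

RG42gd

Add 180° to longitude and 90° to latitude: 348.5673, 62.1567.
Field: lon ⌊348.5673/20⌋ = 17 → R; lat ⌊62.1567/10⌋ = 6 → G.
Square: lon ⌊8.5673/2⌋ = 4; lat ⌊2.1567/1⌋ = 2.
Subsquare: lon ⌊0.5673/0.0833333⌋ = 6 → g; lat ⌊0.1567/0.0416667⌋ = 3 → d.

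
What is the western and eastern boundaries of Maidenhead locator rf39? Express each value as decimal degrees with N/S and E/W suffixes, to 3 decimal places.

Field R=17, F=5: +17·20° lon, +5·10° lat → SW at lon 160°, lat -40°.
Square 3, 9: +3·2° lon, +9·1° lat → SW at lon 166°, lat -31°.
Cell spans 2° lon × 1° lat.
west 166.000° E, east 168.000° E.

166.000° E, 168.000° E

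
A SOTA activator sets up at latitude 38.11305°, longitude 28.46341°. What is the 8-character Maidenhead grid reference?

Shift to the Maidenhead origin (180°W, 90°S): lon 208.46341, lat 128.11305.
Field: 208.46341/20 → 10 → K, 128.11305/10 → 12 → M; chars KM.
Square: 8.46341/2 → 4, 8.11305/1 → 8; chars 48.
Subsquare: 0.46341/0.0833333 → 5 → f, 0.11305/0.0416667 → 2 → c; chars fc.
Extended square: 0.04674/0.00833333 → 5, 0.02972/0.00416667 → 7; chars 57.

KM48fc57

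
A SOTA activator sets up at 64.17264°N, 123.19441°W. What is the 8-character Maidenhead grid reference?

CP84je61

Add 180° to longitude and 90° to latitude: 56.80559, 154.17264.
Field (20°×10°, letters A–R): 56.80559/20 → 2 → C, 154.17264/10 → 15 → P; chars CP.
Square (2°×1°, digits 0–9): 16.80559/2 → 8, 4.17264/1 → 4; chars 84.
Subsquare (5′×2.5′, letters a–x): 0.80559/0.0833333 → 9 → j, 0.17264/0.0416667 → 4 → e; chars je.
Extended square (30″×15″, digits 0–9): 0.05559/0.00833333 → 6, 0.00597/0.00416667 → 1; chars 61.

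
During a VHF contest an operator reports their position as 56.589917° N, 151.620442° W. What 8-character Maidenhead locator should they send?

BO46eo51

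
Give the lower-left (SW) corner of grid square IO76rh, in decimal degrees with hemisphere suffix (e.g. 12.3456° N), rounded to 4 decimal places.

56.2917° N, 4.5833° W

Field I=8, O=14: +8·20° lon, +14·10° lat → SW at lon -20°, lat 50°.
Square 7, 6: +7·2° lon, +6·1° lat → SW at lon -6°, lat 56°.
Subsquare r=17, h=7: +17·0.0833333° lon, +7·0.0416667° lat → SW at lon -4.58333°, lat 56.2917°.
latitude 56.2917° N, longitude 4.5833° W.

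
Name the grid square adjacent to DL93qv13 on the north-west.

Longitude extended square 1; −1 → 0.
Latitude extended square 3; +1 → 4.

DL93qv04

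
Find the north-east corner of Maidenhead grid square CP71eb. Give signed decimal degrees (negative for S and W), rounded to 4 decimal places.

61.0833, -125.5833

Field C=2, P=15: +2·20° lon, +15·10° lat → SW at lon -140°, lat 60°.
Square 7, 1: +7·2° lon, +1·1° lat → SW at lon -126°, lat 61°.
Subsquare e=4, b=1: +4·0.0833333° lon, +1·0.0416667° lat → SW at lon -125.667°, lat 61.0417°.
Cell spans 0.0833333° lon × 0.0416667° lat. NE corner is SW corner plus one full cell.
latitude 61.0833, longitude -125.5833.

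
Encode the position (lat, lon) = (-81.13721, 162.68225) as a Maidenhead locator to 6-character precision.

RA18iu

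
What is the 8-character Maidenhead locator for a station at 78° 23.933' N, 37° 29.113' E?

Add 180° to longitude and 90° to latitude: 217.48522, 168.39888.
Field: lon ⌊217.48522/20⌋ = 10 → K; lat ⌊168.39888/10⌋ = 16 → Q.
Square: lon ⌊17.48522/2⌋ = 8; lat ⌊8.39888/1⌋ = 8.
Subsquare: lon ⌊1.48522/0.0833333⌋ = 17 → r; lat ⌊0.39888/0.0416667⌋ = 9 → j.
Extended square: lon ⌊0.06855/0.00833333⌋ = 8; lat ⌊0.02388/0.00416667⌋ = 5.

KQ88rj85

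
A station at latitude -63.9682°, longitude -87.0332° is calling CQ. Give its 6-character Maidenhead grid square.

Shift to the Maidenhead origin (180°W, 90°S): lon 92.9668, lat 26.0318.
Field (20°×10°, letters A–R): 92.9668/20 → 4 → E, 26.0318/10 → 2 → C; chars EC.
Square (2°×1°, digits 0–9): 12.9668/2 → 6, 6.0318/1 → 6; chars 66.
Subsquare (5′×2.5′, letters a–x): 0.9668/0.0833333 → 11 → l, 0.0318/0.0416667 → 0 → a; chars la.

EC66la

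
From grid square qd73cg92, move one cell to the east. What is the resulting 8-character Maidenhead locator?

QD73dg02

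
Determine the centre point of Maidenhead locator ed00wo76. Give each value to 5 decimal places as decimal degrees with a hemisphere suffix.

59.38958° S, 98.10417° W

Field E=4, D=3: +4·20° lon, +3·10° lat → SW at lon -100°, lat -60°.
Square 0, 0: +0·2° lon, +0·1° lat → SW at lon -100°, lat -60°.
Subsquare w=22, o=14: +22·0.0833333° lon, +14·0.0416667° lat → SW at lon -98.1667°, lat -59.4167°.
Extended square 7, 6: +7·0.00833333° lon, +6·0.00416667° lat → SW at lon -98.1083°, lat -59.3917°.
Cell spans 0.00833333° lon × 0.00416667° lat. Centre is SW corner plus half of each.
latitude 59.38958° S, longitude 98.10417° W.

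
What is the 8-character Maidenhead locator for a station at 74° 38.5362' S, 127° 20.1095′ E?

PB35qi05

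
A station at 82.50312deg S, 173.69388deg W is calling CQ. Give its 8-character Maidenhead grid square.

Add 180° to longitude and 90° to latitude: 6.30612, 7.49688.
Field: lon ⌊6.30612/20⌋ = 0 → A; lat ⌊7.49688/10⌋ = 0 → A.
Square: lon ⌊6.30612/2⌋ = 3; lat ⌊7.49688/1⌋ = 7.
Subsquare: lon ⌊0.30612/0.0833333⌋ = 3 → d; lat ⌊0.49688/0.0416667⌋ = 11 → l.
Extended square: lon ⌊0.05612/0.00833333⌋ = 6; lat ⌊0.03855/0.00416667⌋ = 9.

AA37dl69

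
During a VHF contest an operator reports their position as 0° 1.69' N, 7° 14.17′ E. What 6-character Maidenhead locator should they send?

Shift to the Maidenhead origin (180°W, 90°S): lon 187.2362, lat 90.0282.
Field: lon ⌊187.2362/20⌋ = 9 → J; lat ⌊90.0282/10⌋ = 9 → J.
Square: lon ⌊7.2362/2⌋ = 3; lat ⌊0.0282/1⌋ = 0.
Subsquare: lon ⌊1.2362/0.0833333⌋ = 14 → o; lat ⌊0.0282/0.0416667⌋ = 0 → a.

JJ30oa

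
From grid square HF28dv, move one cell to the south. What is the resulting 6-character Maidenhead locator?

HF28du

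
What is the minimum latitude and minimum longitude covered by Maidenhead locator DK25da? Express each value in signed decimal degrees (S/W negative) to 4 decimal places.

Field D=3, K=10: +3·20° lon, +10·10° lat → SW at lon -120°, lat 10°.
Square 2, 5: +2·2° lon, +5·1° lat → SW at lon -116°, lat 15°.
Subsquare d=3, a=0: +3·0.0833333° lon, +0·0.0416667° lat → SW at lon -115.75°, lat 15°.
latitude 15.0000, longitude -115.7500.

15.0000, -115.7500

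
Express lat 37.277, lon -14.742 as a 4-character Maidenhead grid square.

Add 180° to longitude and 90° to latitude: 165.26, 127.28.
Field (20°×10°, letters A–R): lon ⌊165.26/20⌋ = 8 → I; lat ⌊127.28/10⌋ = 12 → M.
Square (2°×1°, digits 0–9): lon ⌊5.26/2⌋ = 2; lat ⌊7.28/1⌋ = 7.

IM27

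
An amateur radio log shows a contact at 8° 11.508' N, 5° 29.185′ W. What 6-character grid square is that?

IJ78ge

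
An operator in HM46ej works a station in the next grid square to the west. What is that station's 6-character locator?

HM46dj

Longitude subsquare e = 4; −1 → 3 = d.
The latitude characters are unchanged.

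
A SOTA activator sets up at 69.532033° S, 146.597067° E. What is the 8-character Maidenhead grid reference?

Shift to the Maidenhead origin (180°W, 90°S): lon 326.59707, lat 20.46797.
Field: lon ⌊326.59707/20⌋ = 16 → Q; lat ⌊20.46797/10⌋ = 2 → C.
Square: lon ⌊6.59707/2⌋ = 3; lat ⌊0.46797/1⌋ = 0.
Subsquare: lon ⌊0.59707/0.0833333⌋ = 7 → h; lat ⌊0.46797/0.0416667⌋ = 11 → l.
Extended square: lon ⌊0.01373/0.00833333⌋ = 1; lat ⌊0.00963/0.00416667⌋ = 2.

QC30hl12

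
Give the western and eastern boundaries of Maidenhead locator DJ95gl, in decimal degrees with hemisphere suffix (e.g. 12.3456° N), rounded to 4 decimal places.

101.5000° W, 101.4167° W

Field D=3, J=9: +3·20° lon, +9·10° lat → SW at lon -120°, lat 0°.
Square 9, 5: +9·2° lon, +5·1° lat → SW at lon -102°, lat 5°.
Subsquare g=6, l=11: +6·0.0833333° lon, +11·0.0416667° lat → SW at lon -101.5°, lat 5.45833°.
Cell spans 0.0833333° lon × 0.0416667° lat.
west 101.5000° W, east 101.4167° W.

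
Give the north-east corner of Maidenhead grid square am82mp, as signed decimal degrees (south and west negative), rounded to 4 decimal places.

32.6667, -162.9167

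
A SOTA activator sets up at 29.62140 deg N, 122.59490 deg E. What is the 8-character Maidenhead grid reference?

PL19ho19

Shift to the Maidenhead origin (180°W, 90°S): lon 302.59490, lat 119.62140.
Field: lon ⌊302.59490/20⌋ = 15 → P; lat ⌊119.62140/10⌋ = 11 → L.
Square: lon ⌊2.59490/2⌋ = 1; lat ⌊9.62140/1⌋ = 9.
Subsquare: lon ⌊0.59490/0.0833333⌋ = 7 → h; lat ⌊0.62140/0.0416667⌋ = 14 → o.
Extended square: lon ⌊0.01157/0.00833333⌋ = 1; lat ⌊0.03807/0.00416667⌋ = 9.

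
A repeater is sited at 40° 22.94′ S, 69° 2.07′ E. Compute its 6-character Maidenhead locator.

ME49mo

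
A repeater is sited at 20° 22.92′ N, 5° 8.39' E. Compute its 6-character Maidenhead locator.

Offset from 180°W / 90°S: lon 185.1398°, lat 110.3820°.
Field: lon ⌊185.1398/20⌋ = 9 → J; lat ⌊110.3820/10⌋ = 11 → L.
Square: lon ⌊5.1398/2⌋ = 2; lat ⌊0.3820/1⌋ = 0.
Subsquare: lon ⌊1.1398/0.0833333⌋ = 13 → n; lat ⌊0.3820/0.0416667⌋ = 9 → j.

JL20nj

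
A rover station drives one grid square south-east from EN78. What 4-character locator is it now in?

EN87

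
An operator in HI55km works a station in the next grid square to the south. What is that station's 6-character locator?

HI55kl

Latitude subsquare m = 12; −1 → 11 = l.
The longitude characters are unchanged.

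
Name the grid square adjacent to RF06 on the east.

Longitude square 0; +1 → 1.
The latitude characters are unchanged.

RF16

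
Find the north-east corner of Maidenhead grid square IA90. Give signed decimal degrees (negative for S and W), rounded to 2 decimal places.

-89.00, 0.00

Field I=8, A=0: +8·20° lon, +0·10° lat → SW at lon -20°, lat -90°.
Square 9, 0: +9·2° lon, +0·1° lat → SW at lon -2°, lat -90°.
Cell spans 2° lon × 1° lat. NE corner is SW corner plus one full cell.
latitude -89.00, longitude 0.00.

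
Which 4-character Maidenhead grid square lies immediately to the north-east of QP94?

Longitude square 9; +1 → 10, wraps to 0, carry into field.
Longitude field Q = 16; +1 → 17 = R.
Latitude square 4; +1 → 5.

RP05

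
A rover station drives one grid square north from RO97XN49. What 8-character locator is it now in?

Latitude extended square 9; +1 → 10, wraps to 0, carry into subsquare.
Latitude subsquare n = 13; +1 → 14 = o.
The longitude characters are unchanged.

RO97xo40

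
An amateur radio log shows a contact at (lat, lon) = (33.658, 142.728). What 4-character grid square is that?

Shift to the Maidenhead origin (180°W, 90°S): lon 322.73, lat 123.66.
Field (20°×10°, letters A–R): 322.73/20 → 16 → Q, 123.66/10 → 12 → M; chars QM.
Square (2°×1°, digits 0–9): 2.73/2 → 1, 3.66/1 → 3; chars 13.

QM13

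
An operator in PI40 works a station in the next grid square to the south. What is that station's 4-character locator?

PH49

Latitude square 0; −1 → -1, wraps to 9, carry into field.
Latitude field I = 8; −1 → 7 = H.
The longitude characters are unchanged.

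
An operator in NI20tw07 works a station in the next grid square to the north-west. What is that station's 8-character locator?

Longitude extended square 0; −1 → -1, wraps to 9, carry into subsquare.
Longitude subsquare t = 19; −1 → 18 = s.
Latitude extended square 7; +1 → 8.

NI20sw98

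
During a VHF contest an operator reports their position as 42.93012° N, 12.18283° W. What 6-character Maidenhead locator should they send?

IN32vw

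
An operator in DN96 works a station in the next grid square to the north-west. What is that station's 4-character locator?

DN87

Longitude square 9; −1 → 8.
Latitude square 6; +1 → 7.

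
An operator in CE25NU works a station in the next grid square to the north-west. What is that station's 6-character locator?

Longitude subsquare n = 13; −1 → 12 = m.
Latitude subsquare u = 20; +1 → 21 = v.

CE25mv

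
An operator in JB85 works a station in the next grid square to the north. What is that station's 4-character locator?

Latitude square 5; +1 → 6.
The longitude characters are unchanged.

JB86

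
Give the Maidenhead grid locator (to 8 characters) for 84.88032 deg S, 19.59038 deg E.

JA95tc08

Shift to the Maidenhead origin (180°W, 90°S): lon 199.59038, lat 5.11968.
Field: lon ⌊199.59038/20⌋ = 9 → J; lat ⌊5.11968/10⌋ = 0 → A.
Square: lon ⌊19.59038/2⌋ = 9; lat ⌊5.11968/1⌋ = 5.
Subsquare: lon ⌊1.59038/0.0833333⌋ = 19 → t; lat ⌊0.11968/0.0416667⌋ = 2 → c.
Extended square: lon ⌊0.00705/0.00833333⌋ = 0; lat ⌊0.03635/0.00416667⌋ = 8.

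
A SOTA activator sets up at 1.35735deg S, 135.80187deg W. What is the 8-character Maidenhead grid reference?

CI28cp34

Add 180° to longitude and 90° to latitude: 44.19813, 88.64265.
Field (20°×10°, letters A–R): lon ⌊44.19813/20⌋ = 2 → C; lat ⌊88.64265/10⌋ = 8 → I.
Square (2°×1°, digits 0–9): lon ⌊4.19813/2⌋ = 2; lat ⌊8.64265/1⌋ = 8.
Subsquare (5′×2.5′, letters a–x): lon ⌊0.19813/0.0833333⌋ = 2 → c; lat ⌊0.64265/0.0416667⌋ = 15 → p.
Extended square (30″×15″, digits 0–9): lon ⌊0.03146/0.00833333⌋ = 3; lat ⌊0.01765/0.00416667⌋ = 4.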